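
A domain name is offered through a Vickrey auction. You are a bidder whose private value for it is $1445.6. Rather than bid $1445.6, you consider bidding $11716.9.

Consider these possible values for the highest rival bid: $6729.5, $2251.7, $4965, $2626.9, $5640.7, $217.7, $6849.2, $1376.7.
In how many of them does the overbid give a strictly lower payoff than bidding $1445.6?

6

The deviation hurts exactly when the highest competing bid lies strictly between $1445.6 and $11716.9 — overbidding then wins at a price above your value.
$6729.5: inside the interval → strictly worse (loss $5283.9).
$2251.7: inside the interval → strictly worse (loss $806.1).
$4965: inside the interval → strictly worse (loss $3519.4).
$2626.9: inside the interval → strictly worse (loss $1181.3).
$5640.7: inside the interval → strictly worse (loss $4195.1).
$217.7: below both → same outcome either way.
$6849.2: inside the interval → strictly worse (loss $5403.6).
$1376.7: below both → same outcome either way.
Count: 6.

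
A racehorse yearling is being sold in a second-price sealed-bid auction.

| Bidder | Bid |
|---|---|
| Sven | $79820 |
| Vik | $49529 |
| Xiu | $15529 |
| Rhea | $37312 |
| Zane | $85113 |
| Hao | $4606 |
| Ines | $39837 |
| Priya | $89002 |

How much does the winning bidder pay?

Highest bid: Priya at $89002, so Priya wins.
Second-highest bid: Zane at $85113 — that is the price the winner pays.

$85113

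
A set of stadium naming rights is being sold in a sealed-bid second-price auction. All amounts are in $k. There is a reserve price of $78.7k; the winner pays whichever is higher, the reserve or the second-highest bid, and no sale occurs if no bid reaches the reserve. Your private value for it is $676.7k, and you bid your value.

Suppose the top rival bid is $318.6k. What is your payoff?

$358.1k

Your bid $676.7k is the highest and exceeds the reserve.
Price = max(second-highest bid, reserve) = max($318.6k, $78.7k) = $318.6k.
Payoff = $676.7k − $318.6k = $358.1k.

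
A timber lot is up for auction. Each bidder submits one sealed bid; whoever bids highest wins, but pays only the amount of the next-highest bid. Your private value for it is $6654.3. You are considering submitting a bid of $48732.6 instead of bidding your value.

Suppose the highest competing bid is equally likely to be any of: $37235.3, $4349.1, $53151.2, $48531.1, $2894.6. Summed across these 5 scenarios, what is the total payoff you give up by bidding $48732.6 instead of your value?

The deviation costs you only when the competing bid falls strictly between $6654.3 and $48732.6; elsewhere both bids give the same outcome.
$37235.3: truthful payoff $0, deviation payoff −$30581 → loss $30581.
$4349.1: outcomes coincide → loss $0.
$53151.2: outcomes coincide → loss $0.
$48531.1: truthful payoff $0, deviation payoff −$41876.8 → loss $41876.8.
$2894.6: outcomes coincide → loss $0.
Total loss = $30581 + $41876.8 = $72457.8.

$72457.8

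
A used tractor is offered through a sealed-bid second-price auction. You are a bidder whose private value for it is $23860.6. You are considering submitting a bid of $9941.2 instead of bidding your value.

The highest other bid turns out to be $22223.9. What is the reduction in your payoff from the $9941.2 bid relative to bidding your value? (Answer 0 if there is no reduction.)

$1636.7

Bidding your value $23860.6: you win (since $23860.6 > $22223.9) and pay $22223.9. Payoff $1636.7.
Bidding $9941.2: you lose. Payoff $0.
The competing bid $22223.9 lies between your shaded bid and your value, so underbidding forfeits an item you could have won at a profitable price.
Loss from deviating = $1636.7 − ($0) = $1636.7.
Truthful bidding weakly dominates here: raising your bid can only win items priced above your value, and lowering it can only forfeit items priced below.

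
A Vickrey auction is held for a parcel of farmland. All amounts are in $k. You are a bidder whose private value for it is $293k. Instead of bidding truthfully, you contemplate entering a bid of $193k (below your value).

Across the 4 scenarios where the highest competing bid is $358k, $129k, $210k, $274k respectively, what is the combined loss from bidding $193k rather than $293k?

$102k

The deviation costs you only when the competing bid falls strictly between $193k and $293k; elsewhere both bids give the same outcome.
$358k: outcomes coincide → loss $0k.
$129k: outcomes coincide → loss $0k.
$210k: truthful payoff $83k, deviation payoff $0k → loss $83k.
$274k: truthful payoff $19k, deviation payoff $0k → loss $19k.
Total loss = $83k + $19k = $102k.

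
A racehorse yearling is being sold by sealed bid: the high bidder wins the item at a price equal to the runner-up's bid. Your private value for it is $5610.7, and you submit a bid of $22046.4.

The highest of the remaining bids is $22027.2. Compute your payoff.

Your bid $22046.4 exceeds the highest competing bid $22027.2, so you win.
In a second-price auction the winner pays the second-highest bid, $22027.2.
Payoff = value − price = $5610.7 − $22027.2 = −$16416.5.

−$16416.5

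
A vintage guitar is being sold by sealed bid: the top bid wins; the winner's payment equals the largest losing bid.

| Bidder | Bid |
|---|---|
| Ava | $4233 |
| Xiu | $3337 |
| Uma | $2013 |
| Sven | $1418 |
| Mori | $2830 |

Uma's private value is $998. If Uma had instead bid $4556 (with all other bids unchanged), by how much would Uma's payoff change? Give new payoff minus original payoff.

−$3235

The highest bid among the other bidders is $4233; Uma's bid doesn't change that.
Original bid $2013: Uma is not highest (top rival bid is $4233); payoff $0.
Alternative bid $4556: Uma is highest, pays the top rival bid $4233; payoff $998 − $4233 = −$3235.
Change in payoff = −$3235 − ($0) = −$3235.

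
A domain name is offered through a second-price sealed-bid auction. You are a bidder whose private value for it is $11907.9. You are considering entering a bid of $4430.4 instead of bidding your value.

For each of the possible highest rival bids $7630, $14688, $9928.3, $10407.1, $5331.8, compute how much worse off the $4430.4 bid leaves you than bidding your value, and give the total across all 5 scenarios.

The deviation costs you only when the competing bid falls strictly between $4430.4 and $11907.9; elsewhere both bids give the same outcome.
$7630: truthful payoff $4277.9, deviation payoff $0 → loss $4277.9.
$14688: outcomes coincide → loss $0.
$9928.3: truthful payoff $1979.6, deviation payoff $0 → loss $1979.6.
$10407.1: truthful payoff $1500.8, deviation payoff $0 → loss $1500.8.
$5331.8: truthful payoff $6576.1, deviation payoff $0 → loss $6576.1.
Total loss = $4277.9 + $1979.6 + $1500.8 + $6576.1 = $14334.4.

$14334.4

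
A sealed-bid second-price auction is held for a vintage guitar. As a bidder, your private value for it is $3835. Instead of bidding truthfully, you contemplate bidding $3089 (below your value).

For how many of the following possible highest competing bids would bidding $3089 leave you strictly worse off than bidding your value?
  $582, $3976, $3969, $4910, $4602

0

The deviation hurts exactly when the highest competing bid lies strictly between $3089 and $3835 — underbidding then forfeits a profitable win.
$582: below both → same outcome either way.
$3976: above both → same outcome either way.
$3969: above both → same outcome either way.
$4910: above both → same outcome either way.
$4602: above both → same outcome either way.
Count: 0.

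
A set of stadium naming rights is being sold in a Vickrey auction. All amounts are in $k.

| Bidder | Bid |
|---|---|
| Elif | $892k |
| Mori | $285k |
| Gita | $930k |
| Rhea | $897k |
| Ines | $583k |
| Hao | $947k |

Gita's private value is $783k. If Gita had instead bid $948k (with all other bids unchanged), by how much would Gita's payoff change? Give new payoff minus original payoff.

The highest bid among the other bidders is $947k; Gita's bid doesn't change that.
Original bid $930k: Gita is not highest (top rival bid is $947k); payoff $0k.
Alternative bid $948k: Gita is highest, pays the top rival bid $947k; payoff $783k − $947k = −$164k.
Change in payoff = −$164k − ($0k) = −$164k.

−$164k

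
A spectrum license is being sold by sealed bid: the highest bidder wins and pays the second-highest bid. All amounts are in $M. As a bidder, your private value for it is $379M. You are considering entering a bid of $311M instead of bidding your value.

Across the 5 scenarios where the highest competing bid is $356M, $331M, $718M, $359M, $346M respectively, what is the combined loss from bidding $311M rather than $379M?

The deviation costs you only when the competing bid falls strictly between $311M and $379M; elsewhere both bids give the same outcome.
$356M: truthful payoff $23M, deviation payoff $0M → loss $23M.
$331M: truthful payoff $48M, deviation payoff $0M → loss $48M.
$718M: outcomes coincide → loss $0M.
$359M: truthful payoff $20M, deviation payoff $0M → loss $20M.
$346M: truthful payoff $33M, deviation payoff $0M → loss $33M.
Total loss = $23M + $48M + $20M + $33M = $124M.
Because the price is fixed by the runner-up's bid, deviating from your value can only change a good outcome into a bad one — never the reverse.

$124M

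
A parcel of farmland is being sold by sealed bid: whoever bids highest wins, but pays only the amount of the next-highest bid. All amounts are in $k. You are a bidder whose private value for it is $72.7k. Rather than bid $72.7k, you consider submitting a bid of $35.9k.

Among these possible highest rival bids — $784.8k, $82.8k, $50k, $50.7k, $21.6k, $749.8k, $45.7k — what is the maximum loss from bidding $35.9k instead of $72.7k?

$27k

$784.8k: same outcome either way → loss $0k.
$82.8k: same outcome either way → loss $0k.
$50k: truthful gives $22.7k, deviation gives $0k → loss $22.7k.
$50.7k: truthful gives $22k, deviation gives $0k → loss $22k.
$21.6k: same outcome either way → loss $0k.
$749.8k: same outcome either way → loss $0k.
$45.7k: truthful gives $27k, deviation gives $0k → loss $27k.
Maximum loss: $27k.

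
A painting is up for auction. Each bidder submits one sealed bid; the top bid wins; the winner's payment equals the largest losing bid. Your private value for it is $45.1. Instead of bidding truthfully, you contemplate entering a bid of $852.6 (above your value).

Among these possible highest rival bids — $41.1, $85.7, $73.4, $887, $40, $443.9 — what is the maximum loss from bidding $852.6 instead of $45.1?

$398.8

$41.1: same outcome either way → loss $0.
$85.7: truthful gives $0, deviation gives −$40.6 → loss $40.6.
$73.4: truthful gives $0, deviation gives −$28.3 → loss $28.3.
$887: same outcome either way → loss $0.
$40: same outcome either way → loss $0.
$443.9: truthful gives $0, deviation gives −$398.8 → loss $398.8.
Maximum loss: $398.8.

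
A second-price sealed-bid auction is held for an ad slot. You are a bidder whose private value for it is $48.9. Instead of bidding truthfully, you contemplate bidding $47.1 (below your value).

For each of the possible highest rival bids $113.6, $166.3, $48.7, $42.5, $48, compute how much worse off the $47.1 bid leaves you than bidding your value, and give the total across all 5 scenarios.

The deviation costs you only when the competing bid falls strictly between $47.1 and $48.9; elsewhere both bids give the same outcome.
$113.6: outcomes coincide → loss $0.
$166.3: outcomes coincide → loss $0.
$48.7: truthful payoff $0.2, deviation payoff $0 → loss $0.2.
$42.5: outcomes coincide → loss $0.
$48: truthful payoff $0.9, deviation payoff $0 → loss $0.9.
Total loss = $0.2 + $0.9 = $1.1.
In a second-price auction your bid sets only whether you win, not what you pay, so bidding your true value is weakly dominant.

$1.1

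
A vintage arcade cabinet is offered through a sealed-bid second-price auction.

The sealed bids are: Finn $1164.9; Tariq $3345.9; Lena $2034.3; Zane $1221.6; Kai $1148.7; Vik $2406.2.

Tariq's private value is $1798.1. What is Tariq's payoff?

−$608.1

Highest bid: Tariq at $3345.9, so Tariq wins.
Second-highest bid: Vik at $2406.2 — that is the price the winner pays.
Tariq's payoff = value − price = $1798.1 − $2406.2 = −$608.1.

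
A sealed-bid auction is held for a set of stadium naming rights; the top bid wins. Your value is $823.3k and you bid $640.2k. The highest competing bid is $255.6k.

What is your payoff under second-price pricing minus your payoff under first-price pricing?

$384.6k

You have the highest bid, so you win under either rule.
Second-price: pay $255.6k → payoff $567.7k.
First-price: pay your own bid $640.2k → payoff $183.1k.
Difference = $567.7k − ($183.1k) = $384.6k.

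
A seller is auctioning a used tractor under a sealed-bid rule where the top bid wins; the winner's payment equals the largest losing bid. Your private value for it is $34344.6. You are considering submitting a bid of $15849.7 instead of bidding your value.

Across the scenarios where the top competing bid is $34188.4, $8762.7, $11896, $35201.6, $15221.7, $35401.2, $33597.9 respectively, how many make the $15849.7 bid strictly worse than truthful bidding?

2

The deviation hurts exactly when the highest competing bid lies strictly between $15849.7 and $34344.6 — underbidding then forfeits a profitable win.
$34188.4: inside the interval → strictly worse (loss $156.2).
$8762.7: below both → same outcome either way.
$11896: below both → same outcome either way.
$35201.6: above both → same outcome either way.
$15221.7: below both → same outcome either way.
$35401.2: above both → same outcome either way.
$33597.9: inside the interval → strictly worse (loss $746.7).
Count: 2.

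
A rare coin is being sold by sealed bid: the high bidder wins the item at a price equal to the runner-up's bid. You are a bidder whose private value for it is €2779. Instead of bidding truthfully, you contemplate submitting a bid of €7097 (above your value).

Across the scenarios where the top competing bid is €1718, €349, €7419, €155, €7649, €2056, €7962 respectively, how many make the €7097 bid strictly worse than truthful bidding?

0

The deviation hurts exactly when the highest competing bid lies strictly between €2779 and €7097 — overbidding then wins at a price above your value.
€1718: below both → same outcome either way.
€349: below both → same outcome either way.
€7419: above both → same outcome either way.
€155: below both → same outcome either way.
€7649: above both → same outcome either way.
€2056: below both → same outcome either way.
€7962: above both → same outcome either way.
Count: 0.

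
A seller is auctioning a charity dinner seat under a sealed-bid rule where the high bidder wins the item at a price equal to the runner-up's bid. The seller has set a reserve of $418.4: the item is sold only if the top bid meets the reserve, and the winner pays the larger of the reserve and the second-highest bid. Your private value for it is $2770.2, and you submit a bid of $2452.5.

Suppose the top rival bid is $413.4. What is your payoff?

Your bid $2452.5 is the highest and exceeds the reserve.
Price = max(second-highest bid, reserve) = max($413.4, $418.4) = $418.4.
Payoff = $2770.2 − $418.4 = $2351.8.

$2351.8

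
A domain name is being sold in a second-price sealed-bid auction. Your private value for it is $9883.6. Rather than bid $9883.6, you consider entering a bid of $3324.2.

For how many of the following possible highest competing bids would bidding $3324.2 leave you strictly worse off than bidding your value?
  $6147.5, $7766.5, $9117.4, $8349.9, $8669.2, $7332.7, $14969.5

The deviation hurts exactly when the highest competing bid lies strictly between $3324.2 and $9883.6 — underbidding then forfeits a profitable win.
$6147.5: inside the interval → strictly worse (loss $3736.1).
$7766.5: inside the interval → strictly worse (loss $2117.1).
$9117.4: inside the interval → strictly worse (loss $766.2).
$8349.9: inside the interval → strictly worse (loss $1533.7).
$8669.2: inside the interval → strictly worse (loss $1214.4).
$7332.7: inside the interval → strictly worse (loss $2550.9).
$14969.5: above both → same outcome either way.
Count: 6.

6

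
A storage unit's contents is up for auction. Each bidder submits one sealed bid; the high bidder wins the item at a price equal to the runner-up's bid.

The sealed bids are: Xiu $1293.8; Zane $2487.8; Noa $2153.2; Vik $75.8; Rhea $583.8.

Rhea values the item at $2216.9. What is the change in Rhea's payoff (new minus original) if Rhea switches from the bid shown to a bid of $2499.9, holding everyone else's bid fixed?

The highest bid among the other bidders is $2487.8; Rhea's bid doesn't change that.
Original bid $583.8: Rhea is not highest (top rival bid is $2487.8); payoff $0.
Alternative bid $2499.9: Rhea is highest, pays the top rival bid $2487.8; payoff $2216.9 − $2487.8 = −$270.9.
Change in payoff = −$270.9 − ($0) = −$270.9.

−$270.9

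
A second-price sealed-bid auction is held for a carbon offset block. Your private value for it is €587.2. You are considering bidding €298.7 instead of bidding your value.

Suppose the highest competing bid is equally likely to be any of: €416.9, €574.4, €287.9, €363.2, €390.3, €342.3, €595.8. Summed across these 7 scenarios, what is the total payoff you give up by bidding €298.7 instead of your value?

€848.9

The deviation costs you only when the competing bid falls strictly between €298.7 and €587.2; elsewhere both bids give the same outcome.
€416.9: truthful payoff €170.3, deviation payoff €0 → loss €170.3.
€574.4: truthful payoff €12.8, deviation payoff €0 → loss €12.8.
€287.9: outcomes coincide → loss €0.
€363.2: truthful payoff €224, deviation payoff €0 → loss €224.
€390.3: truthful payoff €196.9, deviation payoff €0 → loss €196.9.
€342.3: truthful payoff €244.9, deviation payoff €0 → loss €244.9.
€595.8: outcomes coincide → loss €0.
Total loss = €170.3 + €12.8 + €224 + €196.9 + €244.9 = €848.9.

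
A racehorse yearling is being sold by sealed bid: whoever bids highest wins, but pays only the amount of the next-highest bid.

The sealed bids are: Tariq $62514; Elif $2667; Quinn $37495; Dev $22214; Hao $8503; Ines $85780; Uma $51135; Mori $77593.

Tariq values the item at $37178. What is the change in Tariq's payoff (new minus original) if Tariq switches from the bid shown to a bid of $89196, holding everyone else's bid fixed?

The highest bid among the other bidders is $85780; Tariq's bid doesn't change that.
Original bid $62514: Tariq is not highest (top rival bid is $85780); payoff $0.
Alternative bid $89196: Tariq is highest, pays the top rival bid $85780; payoff $37178 − $85780 = −$48602.
Change in payoff = −$48602 − ($0) = −$48602.

−$48602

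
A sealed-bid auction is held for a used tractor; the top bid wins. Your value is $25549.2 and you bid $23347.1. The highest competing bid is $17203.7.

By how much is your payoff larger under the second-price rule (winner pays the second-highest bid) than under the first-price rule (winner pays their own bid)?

You have the highest bid, so you win under either rule.
Second-price: pay $17203.7 → payoff $8345.5.
First-price: pay your own bid $23347.1 → payoff $2202.1.
Difference = $8345.5 − ($2202.1) = $6143.4.

$6143.4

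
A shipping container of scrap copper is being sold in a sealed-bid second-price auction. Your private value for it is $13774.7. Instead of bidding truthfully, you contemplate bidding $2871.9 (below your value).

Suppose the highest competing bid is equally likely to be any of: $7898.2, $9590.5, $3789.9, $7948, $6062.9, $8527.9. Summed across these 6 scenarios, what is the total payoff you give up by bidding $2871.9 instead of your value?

The deviation costs you only when the competing bid falls strictly between $2871.9 and $13774.7; elsewhere both bids give the same outcome.
$7898.2: truthful payoff $5876.5, deviation payoff $0 → loss $5876.5.
$9590.5: truthful payoff $4184.2, deviation payoff $0 → loss $4184.2.
$3789.9: truthful payoff $9984.8, deviation payoff $0 → loss $9984.8.
$7948: truthful payoff $5826.7, deviation payoff $0 → loss $5826.7.
$6062.9: truthful payoff $7711.8, deviation payoff $0 → loss $7711.8.
$8527.9: truthful payoff $5246.8, deviation payoff $0 → loss $5246.8.
Total loss = $5876.5 + $4184.2 + $9984.8 + $5826.7 + $7711.8 + $5246.8 = $38830.8.

$38830.8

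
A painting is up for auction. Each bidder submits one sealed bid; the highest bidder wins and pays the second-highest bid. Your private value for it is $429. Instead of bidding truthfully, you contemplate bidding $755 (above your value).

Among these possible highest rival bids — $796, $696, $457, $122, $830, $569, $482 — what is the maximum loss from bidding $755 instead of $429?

$796: same outcome either way → loss $0.
$696: truthful gives $0, deviation gives −$267 → loss $267.
$457: truthful gives $0, deviation gives −$28 → loss $28.
$122: same outcome either way → loss $0.
$830: same outcome either way → loss $0.
$569: truthful gives $0, deviation gives −$140 → loss $140.
$482: truthful gives $0, deviation gives −$53 → loss $53.
Maximum loss: $267.

$267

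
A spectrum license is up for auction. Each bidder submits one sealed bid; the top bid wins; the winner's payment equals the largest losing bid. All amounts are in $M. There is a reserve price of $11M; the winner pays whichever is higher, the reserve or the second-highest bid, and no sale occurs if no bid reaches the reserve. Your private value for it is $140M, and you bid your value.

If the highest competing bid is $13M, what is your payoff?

$127M

Your bid $140M is the highest and exceeds the reserve.
Price = max(second-highest bid, reserve) = max($13M, $11M) = $13M.
Payoff = $140M − $13M = $127M.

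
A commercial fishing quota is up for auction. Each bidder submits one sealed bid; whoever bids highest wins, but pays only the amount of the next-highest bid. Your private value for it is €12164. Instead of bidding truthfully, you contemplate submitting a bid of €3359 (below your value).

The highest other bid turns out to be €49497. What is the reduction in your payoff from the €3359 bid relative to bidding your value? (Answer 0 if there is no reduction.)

Bidding your value €12164: you lose (since €12164 < €49497). Payoff €0.
Bidding €3359: you lose. Payoff €0.
Difference = €0 − €0 = €0; both bids lead to the same outcome because the competing bid is above both your value and your alternative bid.

€0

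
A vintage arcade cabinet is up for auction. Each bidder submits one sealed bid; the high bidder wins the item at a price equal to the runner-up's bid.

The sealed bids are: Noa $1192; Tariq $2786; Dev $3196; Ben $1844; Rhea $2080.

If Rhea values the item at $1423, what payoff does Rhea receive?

$0

Highest bid: Dev at $3196, so Dev wins.
Second-highest bid: Tariq at $2786 — that is the price the winner pays.
Rhea did not win, so Rhea pays nothing and receives nothing: payoff $0.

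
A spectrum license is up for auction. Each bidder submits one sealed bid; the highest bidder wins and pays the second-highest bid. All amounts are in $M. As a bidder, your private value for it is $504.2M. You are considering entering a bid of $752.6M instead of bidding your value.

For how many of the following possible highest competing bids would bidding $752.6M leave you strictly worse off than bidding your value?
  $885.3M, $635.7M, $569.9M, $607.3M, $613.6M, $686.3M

5

The deviation hurts exactly when the highest competing bid lies strictly between $504.2M and $752.6M — overbidding then wins at a price above your value.
$885.3M: above both → same outcome either way.
$635.7M: inside the interval → strictly worse (loss $131.5M).
$569.9M: inside the interval → strictly worse (loss $65.7M).
$607.3M: inside the interval → strictly worse (loss $103.1M).
$613.6M: inside the interval → strictly worse (loss $109.4M).
$686.3M: inside the interval → strictly worse (loss $182.1M).
Count: 5.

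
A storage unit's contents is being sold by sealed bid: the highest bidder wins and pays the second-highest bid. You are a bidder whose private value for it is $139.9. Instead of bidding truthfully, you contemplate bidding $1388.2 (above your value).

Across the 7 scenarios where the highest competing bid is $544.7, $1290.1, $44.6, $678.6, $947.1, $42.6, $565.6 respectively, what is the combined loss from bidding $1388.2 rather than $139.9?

The deviation costs you only when the competing bid falls strictly between $139.9 and $1388.2; elsewhere both bids give the same outcome.
$544.7: truthful payoff $0, deviation payoff −$404.8 → loss $404.8.
$1290.1: truthful payoff $0, deviation payoff −$1150.2 → loss $1150.2.
$44.6: outcomes coincide → loss $0.
$678.6: truthful payoff $0, deviation payoff −$538.7 → loss $538.7.
$947.1: truthful payoff $0, deviation payoff −$807.2 → loss $807.2.
$42.6: outcomes coincide → loss $0.
$565.6: truthful payoff $0, deviation payoff −$425.7 → loss $425.7.
Total loss = $404.8 + $1150.2 + $538.7 + $807.2 + $425.7 = $3326.6.

$3326.6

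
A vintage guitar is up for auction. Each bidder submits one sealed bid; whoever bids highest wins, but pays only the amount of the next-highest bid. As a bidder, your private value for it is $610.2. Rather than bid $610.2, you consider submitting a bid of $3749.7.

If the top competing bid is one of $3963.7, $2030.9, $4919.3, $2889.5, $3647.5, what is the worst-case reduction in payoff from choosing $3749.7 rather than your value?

$3037.3

$3963.7: same outcome either way → loss $0.
$2030.9: truthful gives $0, deviation gives −$1420.7 → loss $1420.7.
$4919.3: same outcome either way → loss $0.
$2889.5: truthful gives $0, deviation gives −$2279.3 → loss $2279.3.
$3647.5: truthful gives $0, deviation gives −$3037.3 → loss $3037.3.
Maximum loss: $3037.3.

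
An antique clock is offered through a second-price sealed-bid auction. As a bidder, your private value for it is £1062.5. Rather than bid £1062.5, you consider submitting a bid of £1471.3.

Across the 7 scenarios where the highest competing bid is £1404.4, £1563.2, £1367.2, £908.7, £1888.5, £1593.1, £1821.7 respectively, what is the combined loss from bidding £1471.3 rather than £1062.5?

£646.6

The deviation costs you only when the competing bid falls strictly between £1062.5 and £1471.3; elsewhere both bids give the same outcome.
£1404.4: truthful payoff £0, deviation payoff −£341.9 → loss £341.9.
£1563.2: outcomes coincide → loss £0.
£1367.2: truthful payoff £0, deviation payoff −£304.7 → loss £304.7.
£908.7: outcomes coincide → loss £0.
£1888.5: outcomes coincide → loss £0.
£1593.1: outcomes coincide → loss £0.
£1821.7: outcomes coincide → loss £0.
Total loss = £341.9 + £304.7 = £646.6.
In a second-price auction your bid sets only whether you win, not what you pay, so bidding your true value is weakly dominant.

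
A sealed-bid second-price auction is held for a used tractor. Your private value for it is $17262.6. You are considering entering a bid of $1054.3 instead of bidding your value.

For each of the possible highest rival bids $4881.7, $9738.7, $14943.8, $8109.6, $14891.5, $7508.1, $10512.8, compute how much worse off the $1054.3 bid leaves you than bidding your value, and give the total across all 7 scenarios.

$50252

The deviation costs you only when the competing bid falls strictly between $1054.3 and $17262.6; elsewhere both bids give the same outcome.
$4881.7: truthful payoff $12380.9, deviation payoff $0 → loss $12380.9.
$9738.7: truthful payoff $7523.9, deviation payoff $0 → loss $7523.9.
$14943.8: truthful payoff $2318.8, deviation payoff $0 → loss $2318.8.
$8109.6: truthful payoff $9153, deviation payoff $0 → loss $9153.
$14891.5: truthful payoff $2371.1, deviation payoff $0 → loss $2371.1.
$7508.1: truthful payoff $9754.5, deviation payoff $0 → loss $9754.5.
$10512.8: truthful payoff $6749.8, deviation payoff $0 → loss $6749.8.
Total loss = $12380.9 + $7523.9 + $2318.8 + $9153 + $2371.1 + $9754.5 + $6749.8 = $50252.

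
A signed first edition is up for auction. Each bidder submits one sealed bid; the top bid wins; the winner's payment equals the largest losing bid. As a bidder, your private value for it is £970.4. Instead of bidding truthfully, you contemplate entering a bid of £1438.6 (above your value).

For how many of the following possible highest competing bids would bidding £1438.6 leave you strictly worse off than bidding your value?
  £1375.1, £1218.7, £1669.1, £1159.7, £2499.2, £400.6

3

The deviation hurts exactly when the highest competing bid lies strictly between £970.4 and £1438.6 — overbidding then wins at a price above your value.
£1375.1: inside the interval → strictly worse (loss £404.7).
£1218.7: inside the interval → strictly worse (loss £248.3).
£1669.1: above both → same outcome either way.
£1159.7: inside the interval → strictly worse (loss £189.3).
£2499.2: above both → same outcome either way.
£400.6: below both → same outcome either way.
Count: 3.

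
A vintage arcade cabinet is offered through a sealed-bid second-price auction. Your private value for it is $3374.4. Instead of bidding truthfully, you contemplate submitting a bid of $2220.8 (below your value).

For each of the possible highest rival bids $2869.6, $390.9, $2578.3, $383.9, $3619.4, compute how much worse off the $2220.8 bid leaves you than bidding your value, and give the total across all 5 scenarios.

The deviation costs you only when the competing bid falls strictly between $2220.8 and $3374.4; elsewhere both bids give the same outcome.
$2869.6: truthful payoff $504.8, deviation payoff $0 → loss $504.8.
$390.9: outcomes coincide → loss $0.
$2578.3: truthful payoff $796.1, deviation payoff $0 → loss $796.1.
$383.9: outcomes coincide → loss $0.
$3619.4: outcomes coincide → loss $0.
Total loss = $504.8 + $796.1 = $1300.9.

$1300.9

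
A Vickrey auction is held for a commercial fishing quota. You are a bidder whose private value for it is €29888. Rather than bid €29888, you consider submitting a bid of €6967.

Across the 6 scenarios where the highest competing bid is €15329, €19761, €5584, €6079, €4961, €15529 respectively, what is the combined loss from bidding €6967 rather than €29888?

€39045

The deviation costs you only when the competing bid falls strictly between €6967 and €29888; elsewhere both bids give the same outcome.
€15329: truthful payoff €14559, deviation payoff €0 → loss €14559.
€19761: truthful payoff €10127, deviation payoff €0 → loss €10127.
€5584: outcomes coincide → loss €0.
€6079: outcomes coincide → loss €0.
€4961: outcomes coincide → loss €0.
€15529: truthful payoff €14359, deviation payoff €0 → loss €14359.
Total loss = €14559 + €10127 + €14359 = €39045.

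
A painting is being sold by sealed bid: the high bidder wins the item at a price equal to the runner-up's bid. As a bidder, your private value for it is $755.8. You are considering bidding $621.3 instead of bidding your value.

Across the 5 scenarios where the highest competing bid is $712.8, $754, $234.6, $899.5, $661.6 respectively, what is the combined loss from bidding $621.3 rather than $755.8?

$139

The deviation costs you only when the competing bid falls strictly between $621.3 and $755.8; elsewhere both bids give the same outcome.
$712.8: truthful payoff $43, deviation payoff $0 → loss $43.
$754: truthful payoff $1.8, deviation payoff $0 → loss $1.8.
$234.6: outcomes coincide → loss $0.
$899.5: outcomes coincide → loss $0.
$661.6: truthful payoff $94.2, deviation payoff $0 → loss $94.2.
Total loss = $43 + $1.8 + $94.2 = $139.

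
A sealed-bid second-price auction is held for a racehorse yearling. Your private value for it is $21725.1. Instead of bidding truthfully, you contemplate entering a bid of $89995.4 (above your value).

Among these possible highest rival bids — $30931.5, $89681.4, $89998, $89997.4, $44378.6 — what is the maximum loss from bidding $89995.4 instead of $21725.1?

$67956.3

$30931.5: truthful gives $0, deviation gives −$9206.4 → loss $9206.4.
$89681.4: truthful gives $0, deviation gives −$67956.3 → loss $67956.3.
$89998: same outcome either way → loss $0.
$89997.4: same outcome either way → loss $0.
$44378.6: truthful gives $0, deviation gives −$22653.5 → loss $22653.5.
Maximum loss: $67956.3.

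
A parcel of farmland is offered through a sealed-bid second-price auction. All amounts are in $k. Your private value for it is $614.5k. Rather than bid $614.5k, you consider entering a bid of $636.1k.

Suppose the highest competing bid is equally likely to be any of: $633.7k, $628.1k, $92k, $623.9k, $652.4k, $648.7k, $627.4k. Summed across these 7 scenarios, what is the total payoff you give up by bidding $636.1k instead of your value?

The deviation costs you only when the competing bid falls strictly between $614.5k and $636.1k; elsewhere both bids give the same outcome.
$633.7k: truthful payoff $0k, deviation payoff −$19.2k → loss $19.2k.
$628.1k: truthful payoff $0k, deviation payoff −$13.6k → loss $13.6k.
$92k: outcomes coincide → loss $0k.
$623.9k: truthful payoff $0k, deviation payoff −$9.4k → loss $9.4k.
$652.4k: outcomes coincide → loss $0k.
$648.7k: outcomes coincide → loss $0k.
$627.4k: truthful payoff $0k, deviation payoff −$12.9k → loss $12.9k.
Total loss = $19.2k + $13.6k + $9.4k + $12.9k = $55.1k.

$55.1k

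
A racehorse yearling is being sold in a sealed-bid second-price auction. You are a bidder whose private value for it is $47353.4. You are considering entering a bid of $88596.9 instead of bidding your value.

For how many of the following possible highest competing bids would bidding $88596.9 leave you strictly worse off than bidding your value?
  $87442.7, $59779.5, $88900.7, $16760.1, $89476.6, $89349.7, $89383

2

The deviation hurts exactly when the highest competing bid lies strictly between $47353.4 and $88596.9 — overbidding then wins at a price above your value.
$87442.7: inside the interval → strictly worse (loss $40089.3).
$59779.5: inside the interval → strictly worse (loss $12426.1).
$88900.7: above both → same outcome either way.
$16760.1: below both → same outcome either way.
$89476.6: above both → same outcome either way.
$89349.7: above both → same outcome either way.
$89383: above both → same outcome either way.
Count: 2.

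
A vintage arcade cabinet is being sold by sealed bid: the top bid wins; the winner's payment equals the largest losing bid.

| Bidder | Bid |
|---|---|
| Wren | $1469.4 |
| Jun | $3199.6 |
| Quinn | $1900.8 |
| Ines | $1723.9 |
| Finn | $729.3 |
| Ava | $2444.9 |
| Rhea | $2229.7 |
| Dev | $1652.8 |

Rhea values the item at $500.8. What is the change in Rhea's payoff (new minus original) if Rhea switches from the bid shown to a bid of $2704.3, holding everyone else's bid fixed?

$0

The highest bid among the other bidders is $3199.6; Rhea's bid doesn't change that.
Original bid $2229.7: Rhea is not highest (top rival bid is $3199.6); payoff $0.
Alternative bid $2704.3: Rhea is not highest (top rival bid is $3199.6); payoff $0.
Change in payoff = $0 − ($0) = $0.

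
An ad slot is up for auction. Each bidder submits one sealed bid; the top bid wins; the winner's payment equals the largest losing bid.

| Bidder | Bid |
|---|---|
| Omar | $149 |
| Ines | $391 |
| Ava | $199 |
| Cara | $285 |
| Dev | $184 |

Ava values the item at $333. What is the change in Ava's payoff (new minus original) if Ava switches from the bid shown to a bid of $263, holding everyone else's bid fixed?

The highest bid among the other bidders is $391; Ava's bid doesn't change that.
Original bid $199: Ava is not highest (top rival bid is $391); payoff $0.
Alternative bid $263: Ava is not highest (top rival bid is $391); payoff $0.
Change in payoff = $0 − ($0) = $0.

$0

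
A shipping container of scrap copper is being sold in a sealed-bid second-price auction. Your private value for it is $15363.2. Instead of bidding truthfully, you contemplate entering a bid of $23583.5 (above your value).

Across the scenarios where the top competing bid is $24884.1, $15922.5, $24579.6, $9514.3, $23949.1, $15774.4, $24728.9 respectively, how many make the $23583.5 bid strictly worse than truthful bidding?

The deviation hurts exactly when the highest competing bid lies strictly between $15363.2 and $23583.5 — overbidding then wins at a price above your value.
$24884.1: above both → same outcome either way.
$15922.5: inside the interval → strictly worse (loss $559.3).
$24579.6: above both → same outcome either way.
$9514.3: below both → same outcome either way.
$23949.1: above both → same outcome either way.
$15774.4: inside the interval → strictly worse (loss $411.2).
$24728.9: above both → same outcome either way.
Count: 2.

2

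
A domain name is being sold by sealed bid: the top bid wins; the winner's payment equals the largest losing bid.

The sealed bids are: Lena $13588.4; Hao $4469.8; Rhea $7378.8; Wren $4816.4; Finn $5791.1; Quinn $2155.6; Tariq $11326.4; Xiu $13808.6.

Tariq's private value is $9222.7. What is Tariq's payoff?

Highest bid: Xiu at $13808.6, so Xiu wins.
Second-highest bid: Lena at $13588.4 — that is the price the winner pays.
Tariq did not win, so Tariq pays nothing and receives nothing: payoff $0.

$0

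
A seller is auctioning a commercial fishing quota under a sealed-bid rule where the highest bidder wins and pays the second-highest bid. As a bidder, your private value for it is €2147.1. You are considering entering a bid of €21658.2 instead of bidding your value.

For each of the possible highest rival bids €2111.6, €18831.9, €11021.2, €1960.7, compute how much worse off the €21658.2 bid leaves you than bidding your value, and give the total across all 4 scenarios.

The deviation costs you only when the competing bid falls strictly between €2147.1 and €21658.2; elsewhere both bids give the same outcome.
€2111.6: outcomes coincide → loss €0.
€18831.9: truthful payoff €0, deviation payoff −€16684.8 → loss €16684.8.
€11021.2: truthful payoff €0, deviation payoff −€8874.1 → loss €8874.1.
€1960.7: outcomes coincide → loss €0.
Total loss = €16684.8 + €8874.1 = €25558.9.

€25558.9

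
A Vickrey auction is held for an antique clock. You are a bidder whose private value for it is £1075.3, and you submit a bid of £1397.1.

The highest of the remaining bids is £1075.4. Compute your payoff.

Your bid £1397.1 exceeds the highest competing bid £1075.4, so you win.
In a second-price auction the winner pays the second-highest bid, £1075.4.
Payoff = value − price = £1075.3 − £1075.4 = −£0.1.

−£0.1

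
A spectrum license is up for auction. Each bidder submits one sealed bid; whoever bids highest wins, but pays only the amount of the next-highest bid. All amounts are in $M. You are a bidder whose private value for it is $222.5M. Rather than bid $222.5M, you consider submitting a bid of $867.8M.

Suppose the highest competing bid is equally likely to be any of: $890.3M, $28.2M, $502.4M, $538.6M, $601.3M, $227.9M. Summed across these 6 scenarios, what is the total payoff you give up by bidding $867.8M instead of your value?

$980.2M

The deviation costs you only when the competing bid falls strictly between $222.5M and $867.8M; elsewhere both bids give the same outcome.
$890.3M: outcomes coincide → loss $0M.
$28.2M: outcomes coincide → loss $0M.
$502.4M: truthful payoff $0M, deviation payoff −$279.9M → loss $279.9M.
$538.6M: truthful payoff $0M, deviation payoff −$316.1M → loss $316.1M.
$601.3M: truthful payoff $0M, deviation payoff −$378.8M → loss $378.8M.
$227.9M: truthful payoff $0M, deviation payoff −$5.4M → loss $5.4M.
Total loss = $279.9M + $316.1M + $378.8M + $5.4M = $980.2M.
Because the price is fixed by the runner-up's bid, deviating from your value can only change a good outcome into a bad one — never the reverse.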